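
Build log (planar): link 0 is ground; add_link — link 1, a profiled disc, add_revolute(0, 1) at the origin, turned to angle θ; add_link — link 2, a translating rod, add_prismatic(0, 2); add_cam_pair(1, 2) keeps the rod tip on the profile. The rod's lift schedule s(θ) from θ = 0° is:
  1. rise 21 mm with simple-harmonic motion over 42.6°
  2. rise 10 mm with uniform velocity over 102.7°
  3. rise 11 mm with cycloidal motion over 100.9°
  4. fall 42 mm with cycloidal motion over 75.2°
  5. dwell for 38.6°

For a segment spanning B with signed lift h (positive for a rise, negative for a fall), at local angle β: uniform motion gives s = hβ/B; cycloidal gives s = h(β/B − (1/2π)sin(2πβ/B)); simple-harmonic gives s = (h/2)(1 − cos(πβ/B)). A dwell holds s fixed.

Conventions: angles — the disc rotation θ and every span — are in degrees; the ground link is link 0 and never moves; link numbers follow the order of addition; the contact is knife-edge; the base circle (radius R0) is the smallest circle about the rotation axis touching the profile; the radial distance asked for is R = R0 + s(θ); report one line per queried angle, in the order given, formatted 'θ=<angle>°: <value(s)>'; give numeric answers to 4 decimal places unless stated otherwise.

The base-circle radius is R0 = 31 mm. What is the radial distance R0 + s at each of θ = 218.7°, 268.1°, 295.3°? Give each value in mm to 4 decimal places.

seg 1 [0°–42.6°] simple-harmonic, h=21: full span → s += 21 → s = 21.0000
seg 2 [42.6°–145.3°] uniform, h=10: full span → s += 10 → s = 31.0000
seg 3 [145.3°–246.2°] cycloidal, h=11: θ=218.7° here. β=73.4, B=100.9. 11·(0.7275 − sin(2π·0.7275)/(2π)) = 9.7351 → s = 40.7351
seg 3 [145.3°–246.2°] cycloidal, h=11: full span → s += 11 → s = 42.0000
seg 4 [246.2°–321.4°] cycloidal, h=-42: θ=268.1° here. β=21.9, B=75.2. -42·(0.2912 − sin(2π·0.2912)/(2π)) = -5.7699 → s = 36.2301
seg 4 [246.2°–321.4°] cycloidal, h=-42: θ=295.3° here. β=49.1, B=75.2. -42·(0.6529 − sin(2π·0.6529)/(2π)) = -32.9021 → s = 9.0979
θ=218.7°: R = R0 + s = 31 + 40.7351 = 71.7351
θ=268.1°: R = R0 + s = 31 + 36.2301 = 67.2301
θ=295.3°: R = R0 + s = 31 + 9.0979 = 40.0979

θ=218.7°: 71.7351
θ=268.1°: 67.2301
θ=295.3°: 40.0979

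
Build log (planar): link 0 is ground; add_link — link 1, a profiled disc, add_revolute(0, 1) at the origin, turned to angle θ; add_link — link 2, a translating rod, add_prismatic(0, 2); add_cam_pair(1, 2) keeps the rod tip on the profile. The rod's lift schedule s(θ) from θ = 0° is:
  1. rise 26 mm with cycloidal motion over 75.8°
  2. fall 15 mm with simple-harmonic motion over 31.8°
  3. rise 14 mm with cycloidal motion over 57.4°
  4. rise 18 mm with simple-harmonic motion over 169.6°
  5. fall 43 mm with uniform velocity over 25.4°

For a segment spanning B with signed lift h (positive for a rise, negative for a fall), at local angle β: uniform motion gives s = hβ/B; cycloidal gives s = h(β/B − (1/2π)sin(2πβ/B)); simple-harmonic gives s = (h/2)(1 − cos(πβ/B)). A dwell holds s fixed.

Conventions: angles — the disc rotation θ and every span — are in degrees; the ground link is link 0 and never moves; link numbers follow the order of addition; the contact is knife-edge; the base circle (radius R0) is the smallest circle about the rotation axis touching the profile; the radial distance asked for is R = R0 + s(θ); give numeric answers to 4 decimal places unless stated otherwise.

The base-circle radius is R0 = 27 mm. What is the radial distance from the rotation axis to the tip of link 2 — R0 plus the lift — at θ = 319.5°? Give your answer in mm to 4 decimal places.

seg 1 [0°–75.8°] cycloidal, h=26: full span → s += 26 → s = 26.0000
seg 2 [75.8°–107.6°] simple-harmonic, h=-15: full span → s += -15 → s = 11.0000
seg 3 [107.6°–165°] cycloidal, h=14: full span → s += 14 → s = 25.0000
seg 4 [165°–334.6°] simple-harmonic, h=18: θ=319.5° here. β=154.5, B=169.6. 18/2·(1 − cos(π·0.9110)) = 17.6502 → s = 42.6502
R = R0 + s = 27 + 42.6502 = 69.6502

69.6502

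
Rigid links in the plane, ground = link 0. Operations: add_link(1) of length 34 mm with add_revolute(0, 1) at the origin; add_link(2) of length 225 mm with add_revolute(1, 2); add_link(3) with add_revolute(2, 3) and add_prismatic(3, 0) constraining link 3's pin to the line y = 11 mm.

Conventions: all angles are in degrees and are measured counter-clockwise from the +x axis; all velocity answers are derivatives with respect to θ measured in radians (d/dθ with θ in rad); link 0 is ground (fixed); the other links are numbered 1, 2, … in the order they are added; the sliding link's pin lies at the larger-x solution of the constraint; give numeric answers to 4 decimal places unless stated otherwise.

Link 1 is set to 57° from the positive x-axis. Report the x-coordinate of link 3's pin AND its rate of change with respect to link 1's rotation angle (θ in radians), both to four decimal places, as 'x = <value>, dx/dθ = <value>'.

geometry: r = 34 mm, L = 225 mm, e = 11 mm
crank pin P = (r cos θ, r sin θ) = (18.517727, 28.514799)
h = r sin θ − e = 28.514799 − 11 = 17.514799
x = r cos θ + √(L² − h²) = 18.517727 + 224.317257 = 242.834984
dx/dθ = −r sin θ − h·r cos θ/√(L² − h²) (θ in radians; h = 17.514799) = -29.960672

x = 242.8350, dx/dθ = -29.9607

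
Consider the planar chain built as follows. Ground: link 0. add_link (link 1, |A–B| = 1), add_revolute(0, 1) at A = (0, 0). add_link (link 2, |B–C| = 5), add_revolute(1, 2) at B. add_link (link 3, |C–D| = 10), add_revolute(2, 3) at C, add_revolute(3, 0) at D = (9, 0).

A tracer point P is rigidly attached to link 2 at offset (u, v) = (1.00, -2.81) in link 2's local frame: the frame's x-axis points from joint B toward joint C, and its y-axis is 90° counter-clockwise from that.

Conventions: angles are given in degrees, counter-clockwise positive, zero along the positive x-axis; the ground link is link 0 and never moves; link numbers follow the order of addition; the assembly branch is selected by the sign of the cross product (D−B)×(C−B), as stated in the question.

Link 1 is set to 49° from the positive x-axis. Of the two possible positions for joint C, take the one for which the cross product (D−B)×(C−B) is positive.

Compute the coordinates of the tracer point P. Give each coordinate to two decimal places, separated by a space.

A=(0,0), D=(9.00,0)
B = A + 1.00·(cos49°, sin49°) = (0.6561, 0.7547)
|BD| = 8.3780
circle(B,5.00) ∩ circle(D,10.00): a=-0.2870, h=4.9918
  candidates: C₊=(0.8199,5.7520) cross=41.821; C₋=(-0.0794,-4.1909) cross=-41.821
  branch + wants cross > 0 → take C=(0.8199,5.7520) (cross=41.821)
ex = (C−B)/|BC| = (0.0328,0.9995); ey = (-0.9995,0.0328)
P = B + 1.00·ex + -2.81·ey = (3.4973,1.6621)

3.50 1.66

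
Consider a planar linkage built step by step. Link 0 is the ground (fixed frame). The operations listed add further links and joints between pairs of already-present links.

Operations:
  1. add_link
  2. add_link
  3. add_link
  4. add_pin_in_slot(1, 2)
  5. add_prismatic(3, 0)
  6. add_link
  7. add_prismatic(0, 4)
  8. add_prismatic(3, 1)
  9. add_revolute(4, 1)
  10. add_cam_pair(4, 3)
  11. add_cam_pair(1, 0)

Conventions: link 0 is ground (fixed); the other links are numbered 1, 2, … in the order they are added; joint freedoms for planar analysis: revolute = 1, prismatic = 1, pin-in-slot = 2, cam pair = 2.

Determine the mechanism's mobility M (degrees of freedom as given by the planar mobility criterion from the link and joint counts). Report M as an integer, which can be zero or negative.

L=1 J1=0 J2=0
add link → L=2 J1=0 J2=0
add link → L=3 J1=0 J2=0
add link → L=4 J1=0 J2=0
PS@1,2 dof=2 J2 → L=4 J1=0 J2=1
P@3,0 dof=1 J1 → L=4 J1=1 J2=1
add link → L=5 J1=1 J2=1
P@0,4 dof=1 J1 → L=5 J1=2 J2=1
P@3,1 dof=1 J1 → L=5 J1=3 J2=1
R@4,1 dof=1 J1 → L=5 J1=4 J2=1
C@4,3 dof=2 J2 → L=5 J1=4 J2=2
C@1,0 dof=2 J2 → L=5 J1=4 J2=3
M=3(L−1)−2J1−J2=3·4−2·4−3=1

M = 1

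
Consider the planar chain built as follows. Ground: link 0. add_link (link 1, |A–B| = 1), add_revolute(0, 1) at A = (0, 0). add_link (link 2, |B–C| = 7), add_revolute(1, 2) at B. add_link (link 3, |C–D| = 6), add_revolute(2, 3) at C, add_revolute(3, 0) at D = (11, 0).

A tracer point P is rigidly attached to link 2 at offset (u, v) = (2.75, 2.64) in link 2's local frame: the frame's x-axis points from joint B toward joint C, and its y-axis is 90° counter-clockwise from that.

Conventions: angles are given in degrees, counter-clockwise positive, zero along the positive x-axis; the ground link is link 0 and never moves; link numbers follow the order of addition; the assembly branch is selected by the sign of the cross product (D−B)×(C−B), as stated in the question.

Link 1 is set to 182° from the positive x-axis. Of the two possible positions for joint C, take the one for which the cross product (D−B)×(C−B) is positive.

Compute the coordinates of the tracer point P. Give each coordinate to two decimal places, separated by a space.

A=(0,0), D=(11.00,0)
B = A + 1.00·(cos182°, sin182°) = (-0.9994, -0.0349)
|BD| = 11.9994
circle(B,7.00) ∩ circle(D,6.00): a=6.5414, h=2.4920
  candidates: C₊=(5.5347,2.4761) cross=29.902; C₋=(5.5492,-2.5078) cross=-29.902
  branch + wants cross > 0 → take C=(5.5347,2.4761) (cross=29.902)
ex = (C−B)/|BC| = (0.9334,0.3587); ey = (-0.3587,0.9334)
P = B + 2.75·ex + 2.64·ey = (0.6206,3.4159)

0.62 3.42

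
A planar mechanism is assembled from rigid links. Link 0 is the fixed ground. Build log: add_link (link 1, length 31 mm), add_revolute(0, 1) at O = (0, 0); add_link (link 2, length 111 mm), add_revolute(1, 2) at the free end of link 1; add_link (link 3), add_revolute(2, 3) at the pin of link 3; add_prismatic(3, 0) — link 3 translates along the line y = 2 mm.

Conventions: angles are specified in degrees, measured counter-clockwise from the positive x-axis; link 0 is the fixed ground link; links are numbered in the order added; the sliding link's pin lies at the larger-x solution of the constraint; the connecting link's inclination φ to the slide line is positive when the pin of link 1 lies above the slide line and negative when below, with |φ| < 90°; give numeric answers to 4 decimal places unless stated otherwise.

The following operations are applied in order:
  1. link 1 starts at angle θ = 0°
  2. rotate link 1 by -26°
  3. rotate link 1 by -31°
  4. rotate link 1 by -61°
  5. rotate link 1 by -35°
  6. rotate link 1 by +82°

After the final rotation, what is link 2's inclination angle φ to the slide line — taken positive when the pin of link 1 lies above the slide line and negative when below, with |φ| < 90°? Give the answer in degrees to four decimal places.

geometry: r = 31 mm, L = 111 mm, e = 2 mm; θ starts at 0°
rotate link 1 by -26°: θ ← 0° -26° = -26°
rotate link 1 by -31°: θ ← -26° -31° = -57°
rotate link 1 by -61°: θ ← -57° -61° = -118°
rotate link 1 by -35°: θ ← -118° -35° = -153°
rotate link 1 by +82°: θ ← -153° +82° = -71°
h = r sin θ − e = -29.311076 − 2 = -31.311076
sin φ = h / L = -31.311076 / 111 = -0.28208176
φ = arcsin(-0.28208176) = -16.384490°

-16.3845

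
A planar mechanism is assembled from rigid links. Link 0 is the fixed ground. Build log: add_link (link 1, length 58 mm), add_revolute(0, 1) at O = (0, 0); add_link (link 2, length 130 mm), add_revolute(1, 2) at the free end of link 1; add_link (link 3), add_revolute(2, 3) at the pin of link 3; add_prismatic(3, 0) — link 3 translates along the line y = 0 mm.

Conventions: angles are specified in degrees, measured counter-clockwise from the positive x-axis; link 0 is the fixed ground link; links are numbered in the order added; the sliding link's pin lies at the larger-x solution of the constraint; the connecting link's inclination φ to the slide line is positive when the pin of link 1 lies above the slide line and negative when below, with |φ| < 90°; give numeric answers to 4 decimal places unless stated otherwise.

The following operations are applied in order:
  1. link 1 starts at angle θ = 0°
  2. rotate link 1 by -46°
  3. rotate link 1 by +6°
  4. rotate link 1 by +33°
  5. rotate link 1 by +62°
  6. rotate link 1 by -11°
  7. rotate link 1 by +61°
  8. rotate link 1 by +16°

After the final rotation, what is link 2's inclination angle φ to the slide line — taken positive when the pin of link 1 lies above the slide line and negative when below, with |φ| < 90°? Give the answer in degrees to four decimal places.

geometry: r = 58 mm, L = 130 mm, e = 0 mm; θ starts at 0°
rotate link 1 by -46°: θ ← 0° -46° = -46°
rotate link 1 by +6°: θ ← -46° +6° = -40°
rotate link 1 by +33°: θ ← -40° +33° = -7°
rotate link 1 by +62°: θ ← -7° +62° = 55°
rotate link 1 by -11°: θ ← 55° -11° = 44°
rotate link 1 by +61°: θ ← 44° +61° = 105°
rotate link 1 by +16°: θ ← 105° +16° = 121°
h = r sin θ − e = 49.715703 − 0 = 49.715703
sin φ = h / L = 49.715703 / 130 = 0.38242849
φ = arcsin(0.38242849) = 22.484190°

22.4842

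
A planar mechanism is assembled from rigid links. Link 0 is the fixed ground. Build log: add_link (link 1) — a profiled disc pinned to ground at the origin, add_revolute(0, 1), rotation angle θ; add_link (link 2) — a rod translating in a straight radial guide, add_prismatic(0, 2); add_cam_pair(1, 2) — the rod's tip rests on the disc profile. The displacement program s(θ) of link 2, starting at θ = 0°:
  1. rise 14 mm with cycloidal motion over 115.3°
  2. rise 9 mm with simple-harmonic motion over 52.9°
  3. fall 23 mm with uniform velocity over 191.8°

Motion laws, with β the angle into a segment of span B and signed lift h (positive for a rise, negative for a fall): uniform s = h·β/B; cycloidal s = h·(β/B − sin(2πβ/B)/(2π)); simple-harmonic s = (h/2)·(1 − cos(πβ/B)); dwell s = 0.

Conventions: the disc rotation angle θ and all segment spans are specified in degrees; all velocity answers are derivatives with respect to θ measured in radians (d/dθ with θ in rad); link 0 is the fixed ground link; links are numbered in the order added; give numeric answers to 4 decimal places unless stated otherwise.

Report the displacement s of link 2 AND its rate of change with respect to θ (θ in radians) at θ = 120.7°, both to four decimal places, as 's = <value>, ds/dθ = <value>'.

seg 1 [0°–115.3°] cycloidal, h=14: full span → s += 14 → s = 14.0000
seg 2 [115.3°–168.2°] simple-harmonic, h=9: θ=120.7° here. β=5.4, B=52.9. 9/2·(1 − cos(π·0.1021)) = 0.2294 → s = 14.2294
velocity in seg [115.3°–168.2°] (simple-harmonic), θ in radians: β = 5.4° = 0.0942 rad, B = 52.9° = 0.9233 rad; ds/dθ = (πh/(2B)) sin(πβ/B) = (π·9/(2·0.9233)) sin(π·0.1021) = 4.826670 mm/rad

s = 14.2294, ds/dθ = 4.8267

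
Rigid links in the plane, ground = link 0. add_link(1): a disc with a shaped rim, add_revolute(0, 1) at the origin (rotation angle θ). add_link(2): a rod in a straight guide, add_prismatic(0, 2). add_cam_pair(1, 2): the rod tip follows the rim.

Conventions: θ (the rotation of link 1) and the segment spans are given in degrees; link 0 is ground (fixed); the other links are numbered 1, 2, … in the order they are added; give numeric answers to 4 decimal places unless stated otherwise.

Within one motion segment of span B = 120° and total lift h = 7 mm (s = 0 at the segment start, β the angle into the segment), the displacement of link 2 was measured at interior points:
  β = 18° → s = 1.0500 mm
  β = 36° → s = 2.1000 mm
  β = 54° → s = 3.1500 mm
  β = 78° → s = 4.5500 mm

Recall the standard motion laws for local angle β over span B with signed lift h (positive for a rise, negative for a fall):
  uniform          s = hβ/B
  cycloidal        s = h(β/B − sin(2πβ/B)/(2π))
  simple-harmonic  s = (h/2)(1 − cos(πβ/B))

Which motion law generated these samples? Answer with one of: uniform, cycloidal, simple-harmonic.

candidates at β/B = r: uniform s = h·r (linear in β); cycloidal s = h·(r − sin(2πr)/(2π)); simple-harmonic s = (h/2)(1 − cos(πr))
β=18°: printed 1.0500 | uniform 1.0500, cycloidal 0.1487, simple-harmonic 0.3815
β=36°: printed 2.1000 | uniform 2.1000, cycloidal 1.0404, simple-harmonic 1.4428
β=54°: printed 3.1500 | uniform 3.1500, cycloidal 2.8057, simple-harmonic 2.9525
β=78°: printed 4.5500 | uniform 4.5500, cycloidal 5.4513, simple-harmonic 5.0890
only one law matches every sample → uniform

uniform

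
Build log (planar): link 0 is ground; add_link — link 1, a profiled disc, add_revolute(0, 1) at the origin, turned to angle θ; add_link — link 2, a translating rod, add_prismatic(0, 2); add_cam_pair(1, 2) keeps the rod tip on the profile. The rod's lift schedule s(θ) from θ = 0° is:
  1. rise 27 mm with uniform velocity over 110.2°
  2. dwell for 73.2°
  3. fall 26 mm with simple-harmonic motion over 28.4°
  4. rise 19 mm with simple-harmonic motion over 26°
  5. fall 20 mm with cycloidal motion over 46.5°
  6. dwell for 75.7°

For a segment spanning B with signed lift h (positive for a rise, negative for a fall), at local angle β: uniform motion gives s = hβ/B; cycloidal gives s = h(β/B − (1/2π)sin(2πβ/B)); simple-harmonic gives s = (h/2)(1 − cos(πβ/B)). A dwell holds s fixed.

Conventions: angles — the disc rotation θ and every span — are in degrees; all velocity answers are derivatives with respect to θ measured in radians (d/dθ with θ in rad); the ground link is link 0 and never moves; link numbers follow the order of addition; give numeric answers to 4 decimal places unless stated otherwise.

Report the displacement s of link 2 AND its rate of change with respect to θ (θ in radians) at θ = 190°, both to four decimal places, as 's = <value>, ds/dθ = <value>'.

seg 1 [0°–110.2°] uniform, h=27: full span → s += 27 → s = 27.0000
seg 2 [110.2°–183.4°] dwell: s stays 27.0000
seg 3 [183.4°–211.8°] simple-harmonic, h=-26: θ=190° here. β=6.6, B=28.4. -26/2·(1 − cos(π·0.2324)) = -3.3135 → s = 23.6865
velocity in seg [183.4°–211.8°] (simple-harmonic), θ in radians: β = 6.6° = 0.1152 rad, B = 28.4° = 0.4957 rad; ds/dθ = (πh/(2B)) sin(πβ/B) = (π·(-26)/(2·0.4957)) sin(π·0.2324) = -54.951730 mm/rad

s = 23.6865, ds/dθ = -54.9517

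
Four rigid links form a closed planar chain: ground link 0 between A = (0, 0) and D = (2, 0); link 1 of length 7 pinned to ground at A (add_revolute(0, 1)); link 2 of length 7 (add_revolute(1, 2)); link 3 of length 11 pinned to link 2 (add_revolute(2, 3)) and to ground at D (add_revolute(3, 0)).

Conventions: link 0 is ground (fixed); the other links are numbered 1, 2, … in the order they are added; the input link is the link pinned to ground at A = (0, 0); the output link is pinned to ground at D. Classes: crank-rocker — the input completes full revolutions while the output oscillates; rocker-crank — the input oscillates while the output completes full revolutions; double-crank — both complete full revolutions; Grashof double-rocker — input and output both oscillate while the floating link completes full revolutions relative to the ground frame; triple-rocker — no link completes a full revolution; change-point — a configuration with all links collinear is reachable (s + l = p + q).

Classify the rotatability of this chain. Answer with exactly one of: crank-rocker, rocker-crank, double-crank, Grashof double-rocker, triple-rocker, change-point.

lengths: ground=2, input=7, coupler=7, output=11
sorted: s=2 (shortest), l=11 (longest), p+q=14
s + l = 13 vs p + q = 14
s + l < p + q (Grashof) with shortest = ground link → double-crank

double-crank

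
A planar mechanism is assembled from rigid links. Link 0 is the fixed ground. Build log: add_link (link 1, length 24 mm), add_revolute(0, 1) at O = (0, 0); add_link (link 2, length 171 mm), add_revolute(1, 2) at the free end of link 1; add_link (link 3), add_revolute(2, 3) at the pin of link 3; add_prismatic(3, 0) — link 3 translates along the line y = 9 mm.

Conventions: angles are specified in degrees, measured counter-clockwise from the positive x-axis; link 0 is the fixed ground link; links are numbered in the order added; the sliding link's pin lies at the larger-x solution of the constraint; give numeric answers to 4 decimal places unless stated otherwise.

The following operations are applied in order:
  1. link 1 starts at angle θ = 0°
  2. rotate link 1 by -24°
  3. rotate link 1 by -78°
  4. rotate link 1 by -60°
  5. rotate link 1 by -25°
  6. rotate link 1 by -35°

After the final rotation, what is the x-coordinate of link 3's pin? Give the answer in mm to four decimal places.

geometry: r = 24 mm, L = 171 mm, e = 9 mm; θ starts at 0°
rotate link 1 by -24°: θ ← 0° -24° = -24°
rotate link 1 by -78°: θ ← -24° -78° = -102°
rotate link 1 by -60°: θ ← -102° -60° = -162°
rotate link 1 by -25°: θ ← -162° -25° = -187°
rotate link 1 by -35°: θ ← -187° -35° = -222°
crank pin P = (r cos θ, r sin θ) = (-17.835476, 16.059135)
h = r sin θ − e = 16.059135 − 9 = 7.059135
x = r cos θ + √(L² − h²) = -17.835476 + 170.854232 = 153.018756

153.0188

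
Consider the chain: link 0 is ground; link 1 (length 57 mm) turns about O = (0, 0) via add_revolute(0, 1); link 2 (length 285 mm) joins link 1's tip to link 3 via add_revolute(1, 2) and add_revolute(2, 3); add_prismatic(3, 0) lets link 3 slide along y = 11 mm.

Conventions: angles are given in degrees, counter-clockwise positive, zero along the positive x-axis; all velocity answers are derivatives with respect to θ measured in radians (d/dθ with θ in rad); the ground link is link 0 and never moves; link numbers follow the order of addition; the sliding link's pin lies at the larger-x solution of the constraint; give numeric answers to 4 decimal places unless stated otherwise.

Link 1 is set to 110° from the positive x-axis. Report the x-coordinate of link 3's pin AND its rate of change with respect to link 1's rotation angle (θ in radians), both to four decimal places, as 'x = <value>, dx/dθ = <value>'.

geometry: r = 57 mm, L = 285 mm, e = 11 mm
crank pin P = (r cos θ, r sin θ) = (-19.495148, 53.562479)
h = r sin θ − e = 53.562479 − 11 = 42.562479
x = r cos θ + √(L² − h²) = -19.495148 + 281.803895 = 262.308747
dx/dθ = −r sin θ − h·r cos θ/√(L² − h²) (θ in radians; h = 42.562479) = -50.618014

x = 262.3087, dx/dθ = -50.6180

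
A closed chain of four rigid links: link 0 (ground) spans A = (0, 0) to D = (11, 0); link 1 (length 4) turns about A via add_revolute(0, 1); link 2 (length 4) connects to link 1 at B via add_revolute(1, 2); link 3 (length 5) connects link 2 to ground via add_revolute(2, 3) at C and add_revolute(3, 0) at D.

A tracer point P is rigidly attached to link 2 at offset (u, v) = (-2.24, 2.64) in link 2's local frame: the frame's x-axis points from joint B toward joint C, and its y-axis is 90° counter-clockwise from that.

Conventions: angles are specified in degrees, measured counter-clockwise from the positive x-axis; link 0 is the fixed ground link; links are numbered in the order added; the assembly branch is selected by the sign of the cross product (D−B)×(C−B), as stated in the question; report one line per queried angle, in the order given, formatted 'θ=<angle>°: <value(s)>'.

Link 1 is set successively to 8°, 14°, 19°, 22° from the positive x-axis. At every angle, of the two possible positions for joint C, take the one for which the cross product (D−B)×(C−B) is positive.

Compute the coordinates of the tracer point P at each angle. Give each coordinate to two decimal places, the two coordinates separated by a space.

A=(0,0), D=(11.00,0)
θ=8°: B = A + 4.00·(cos8°, sin8°) = (3.9611, 0.5567)
θ=8°: |BD| = 7.0609
θ=8°: circle(B,4.00) ∩ circle(D,5.00): a=2.8931, h=2.7622
θ=8°:   candidates: C₊=(7.0630,3.0822) cross=19.504; C₋=(6.6274,-2.4250) cross=-19.504
θ=8°:   branch + wants cross > 0 → take C=(7.0630,3.0822) (cross=19.504)
θ=8°: ex = (C−B)/|BC| = (0.7755,0.6314); ey = (-0.6314,0.7755)
θ=8°: P = B + -2.24·ex + 2.64·ey = (0.5572,1.1897)
θ=14°: B = A + 4.00·(cos14°, sin14°) = (3.8812, 0.9677)
θ=14°: |BD| = 7.1843
θ=14°: circle(B,4.00) ∩ circle(D,5.00): a=2.9658, h=2.6841
θ=14°:   candidates: C₊=(7.1815,3.2278) cross=19.283; C₋=(6.4584,-2.0914) cross=-19.283
θ=14°:   branch + wants cross > 0 → take C=(7.1815,3.2278) (cross=19.283)
θ=14°: ex = (C−B)/|BC| = (0.8251,0.5650); ey = (-0.5650,0.8251)
θ=14°: P = B + -2.24·ex + 2.64·ey = (0.5413,1.8802)
θ=19°: B = A + 4.00·(cos19°, sin19°) = (3.7821, 1.3023)
θ=19°: |BD| = 7.3345
θ=19°: circle(B,4.00) ∩ circle(D,5.00): a=3.0537, h=2.5836
θ=19°:   candidates: C₊=(7.2460,3.3026) cross=18.949; C₋=(6.3285,-1.7825) cross=-18.949
θ=19°:   branch + wants cross > 0 → take C=(7.2460,3.3026) (cross=18.949)
θ=19°: ex = (C−B)/|BC| = (0.8660,0.5001); ey = (-0.5001,0.8660)
θ=19°: P = B + -2.24·ex + 2.64·ey = (0.5221,2.4683)
θ=22°: B = A + 4.00·(cos22°, sin22°) = (3.7087, 1.4984)
θ=22°: |BD| = 7.4436
θ=22°: circle(B,4.00) ∩ circle(D,5.00): a=3.1173, h=2.5065
θ=22°:   candidates: C₊=(7.2668,3.3261) cross=18.658; C₋=(6.2576,-1.5843) cross=-18.658
θ=22°:   branch + wants cross > 0 → take C=(7.2668,3.3261) (cross=18.658)
θ=22°: ex = (C−B)/|BC| = (0.8895,0.4569); ey = (-0.4569,0.8895)
θ=22°: P = B + -2.24·ex + 2.64·ey = (0.5100,2.8232)

θ=8°: 0.56 1.19
θ=14°: 0.54 1.88
θ=19°: 0.52 2.47
θ=22°: 0.51 2.82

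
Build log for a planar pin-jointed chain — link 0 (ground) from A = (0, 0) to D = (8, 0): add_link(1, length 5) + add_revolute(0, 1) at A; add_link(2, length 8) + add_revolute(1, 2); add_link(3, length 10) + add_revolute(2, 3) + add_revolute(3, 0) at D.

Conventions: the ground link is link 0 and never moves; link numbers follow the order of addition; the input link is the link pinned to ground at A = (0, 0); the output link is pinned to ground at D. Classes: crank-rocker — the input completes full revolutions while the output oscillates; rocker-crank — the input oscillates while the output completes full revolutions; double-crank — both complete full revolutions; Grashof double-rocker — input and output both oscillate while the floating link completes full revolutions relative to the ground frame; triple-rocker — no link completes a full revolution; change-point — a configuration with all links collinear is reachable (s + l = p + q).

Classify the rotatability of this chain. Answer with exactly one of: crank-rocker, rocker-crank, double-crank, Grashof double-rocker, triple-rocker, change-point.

lengths: ground=8, input=5, coupler=8, output=10
sorted: s=5 (shortest), l=10 (longest), p+q=16
s + l = 15 vs p + q = 16
s + l < p + q (Grashof) with shortest = input link → crank-rocker

crank-rocker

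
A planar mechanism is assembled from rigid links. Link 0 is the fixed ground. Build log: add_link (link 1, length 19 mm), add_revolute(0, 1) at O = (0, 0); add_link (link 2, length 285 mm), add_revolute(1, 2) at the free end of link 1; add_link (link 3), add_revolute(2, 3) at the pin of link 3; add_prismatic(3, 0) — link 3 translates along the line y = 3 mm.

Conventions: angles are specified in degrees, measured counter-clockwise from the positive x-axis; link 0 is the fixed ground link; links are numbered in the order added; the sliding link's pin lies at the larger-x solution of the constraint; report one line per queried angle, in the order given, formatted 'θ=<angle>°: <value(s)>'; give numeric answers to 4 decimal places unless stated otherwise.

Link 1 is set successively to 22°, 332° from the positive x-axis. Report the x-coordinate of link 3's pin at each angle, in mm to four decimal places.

geometry: r = 19 mm, L = 285 mm, e = 3 mm
θ=22°: crank pin P = (r cos θ, r sin θ) = (17.616493, 7.117525)
θ=22°: h = r sin θ − e = 7.117525 − 3 = 4.117525
θ=22°: x = r cos θ + √(L² − h²) = 17.616493 + 284.970255 = 302.586748
θ=332°: crank pin P = (r cos θ, r sin θ) = (16.776004, -8.919960)
θ=332°: h = r sin θ − e = -8.919960 − 3 = -11.919960
θ=332°: x = r cos θ + √(L² − h²) = 16.776004 + 284.750618 = 301.526622

θ=22°: 302.5867
θ=332°: 301.5266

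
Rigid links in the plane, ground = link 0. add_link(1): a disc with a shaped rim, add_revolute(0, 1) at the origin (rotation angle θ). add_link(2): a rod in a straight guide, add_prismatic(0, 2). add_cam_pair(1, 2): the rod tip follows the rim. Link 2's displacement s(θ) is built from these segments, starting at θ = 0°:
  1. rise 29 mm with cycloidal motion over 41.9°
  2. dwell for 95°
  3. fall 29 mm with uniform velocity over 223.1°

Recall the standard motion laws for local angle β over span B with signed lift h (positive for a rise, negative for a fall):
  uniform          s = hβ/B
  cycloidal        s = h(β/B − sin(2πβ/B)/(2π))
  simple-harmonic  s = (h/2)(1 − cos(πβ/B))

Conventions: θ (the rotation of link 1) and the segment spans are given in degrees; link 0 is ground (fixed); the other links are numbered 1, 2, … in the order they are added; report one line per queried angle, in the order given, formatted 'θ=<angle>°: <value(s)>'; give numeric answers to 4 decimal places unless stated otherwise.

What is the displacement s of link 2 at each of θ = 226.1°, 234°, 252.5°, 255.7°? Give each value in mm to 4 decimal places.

segment 1 (0° to 41.9°, cycloidal, h = 29) is passed completely: s = 0.0000 + (29) = 29.0000
segment 2 (41.9° to 136.9°, dwell): s unchanged at 29.0000
θ = 226.1° falls in segment 3 (136.9° to 360°, uniform, h = -29): β = 226.1 − 136.9 = 89.2°, B = 223.1°; Δs = -29·89.2/223.1 = -11.5948; s = 29.0000 − 11.5948 = 17.4052
θ = 234° falls in segment 3 (136.9° to 360°, uniform, h = -29): β = 234 − 136.9 = 97.1°, B = 223.1°; Δs = -29·97.1/223.1 = -12.6217; s = 29.0000 − 12.6217 = 16.3783
θ = 252.5° falls in segment 3 (136.9° to 360°, uniform, h = -29): β = 252.5 − 136.9 = 115.6°, B = 223.1°; Δs = -29·115.6/223.1 = -15.0264; s = 29.0000 − 15.0264 = 13.9736
θ = 255.7° falls in segment 3 (136.9° to 360°, uniform, h = -29): β = 255.7 − 136.9 = 118.8°, B = 223.1°; Δs = -29·118.8/223.1 = -15.4424; s = 29.0000 − 15.4424 = 13.5576

θ=226.1°: 17.4052
θ=234°: 16.3783
θ=252.5°: 13.9736
θ=255.7°: 13.5576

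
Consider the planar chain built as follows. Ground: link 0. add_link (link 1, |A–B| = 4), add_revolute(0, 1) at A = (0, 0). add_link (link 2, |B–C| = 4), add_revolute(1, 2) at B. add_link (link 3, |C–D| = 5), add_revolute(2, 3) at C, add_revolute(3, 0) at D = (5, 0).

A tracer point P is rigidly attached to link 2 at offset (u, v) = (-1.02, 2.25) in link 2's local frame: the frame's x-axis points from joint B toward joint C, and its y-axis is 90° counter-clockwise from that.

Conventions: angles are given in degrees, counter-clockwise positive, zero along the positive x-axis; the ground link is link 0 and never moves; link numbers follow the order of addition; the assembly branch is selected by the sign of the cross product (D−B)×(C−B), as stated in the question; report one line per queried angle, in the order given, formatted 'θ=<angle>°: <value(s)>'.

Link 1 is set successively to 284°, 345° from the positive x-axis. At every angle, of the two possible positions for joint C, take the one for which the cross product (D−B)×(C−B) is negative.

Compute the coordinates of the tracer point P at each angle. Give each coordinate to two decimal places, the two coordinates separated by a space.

A=(0,0), D=(5.00,0)
θ=284°: B = A + 4.00·(cos284°, sin284°) = (0.9677, -3.8812)
θ=284°: |BD| = 5.5967
θ=284°: circle(B,4.00) ∩ circle(D,5.00): a=1.9943, h=3.4674
θ=284°:   candidates: C₊=(0.0000,-0.0000) cross=19.406; C₋=(4.8091,-4.9964) cross=-19.406
θ=284°:   branch - wants cross < 0 → take C=(4.8091,-4.9964) (cross=-19.406)
θ=284°: ex = (C−B)/|BC| = (0.9604,-0.2788); ey = (0.2788,0.9604)
θ=284°: P = B + -1.02·ex + 2.25·ey = (0.6154,-1.4360)
θ=345°: B = A + 4.00·(cos345°, sin345°) = (3.8637, -1.0353)
θ=345°: |BD| = 1.5372
θ=345°: circle(B,4.00) ∩ circle(D,5.00): a=-2.1588, h=3.3674
θ=345°:   candidates: C₊=(0.0000,0.0000) cross=5.176; C₋=(4.5358,-4.9784) cross=-5.176
θ=345°:   branch - wants cross < 0 → take C=(4.5358,-4.9784) (cross=-5.176)
θ=345°: ex = (C−B)/|BC| = (0.1680,-0.9858); ey = (0.9858,0.1680)
θ=345°: P = B + -1.02·ex + 2.25·ey = (5.9103,0.3483)

θ=284°: 0.62 -1.44
θ=345°: 5.91 0.35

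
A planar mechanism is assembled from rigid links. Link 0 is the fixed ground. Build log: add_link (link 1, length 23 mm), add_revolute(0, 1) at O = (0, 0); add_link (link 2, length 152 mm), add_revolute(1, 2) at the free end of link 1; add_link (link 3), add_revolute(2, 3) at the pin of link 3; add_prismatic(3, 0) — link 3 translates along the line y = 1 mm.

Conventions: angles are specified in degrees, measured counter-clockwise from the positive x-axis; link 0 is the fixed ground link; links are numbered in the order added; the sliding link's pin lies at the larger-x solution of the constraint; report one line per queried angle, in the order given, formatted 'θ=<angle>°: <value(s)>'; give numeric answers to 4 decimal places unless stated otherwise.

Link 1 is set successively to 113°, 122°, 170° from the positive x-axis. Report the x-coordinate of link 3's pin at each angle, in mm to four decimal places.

geometry: r = 23 mm, L = 152 mm, e = 1 mm
θ=113°: crank pin P = (r cos θ, r sin θ) = (-8.986816, 21.171612)
θ=113°: h = r sin θ − e = 21.171612 − 1 = 20.171612
θ=113°: x = r cos θ + √(L² − h²) = -8.986816 + 150.655588 = 141.668772
θ=122°: crank pin P = (r cos θ, r sin θ) = (-12.188143, 19.505106)
θ=122°: h = r sin θ − e = 19.505106 − 1 = 18.505106
θ=122°: x = r cos θ + √(L² − h²) = -12.188143 + 150.869351 = 138.681208
θ=170°: crank pin P = (r cos θ, r sin θ) = (-22.650578, 3.993908)
θ=170°: h = r sin θ − e = 3.993908 − 1 = 2.993908
θ=170°: x = r cos θ + √(L² − h²) = -22.650578 + 151.970512 = 129.319934

θ=113°: 141.6688
θ=122°: 138.6812
θ=170°: 129.3199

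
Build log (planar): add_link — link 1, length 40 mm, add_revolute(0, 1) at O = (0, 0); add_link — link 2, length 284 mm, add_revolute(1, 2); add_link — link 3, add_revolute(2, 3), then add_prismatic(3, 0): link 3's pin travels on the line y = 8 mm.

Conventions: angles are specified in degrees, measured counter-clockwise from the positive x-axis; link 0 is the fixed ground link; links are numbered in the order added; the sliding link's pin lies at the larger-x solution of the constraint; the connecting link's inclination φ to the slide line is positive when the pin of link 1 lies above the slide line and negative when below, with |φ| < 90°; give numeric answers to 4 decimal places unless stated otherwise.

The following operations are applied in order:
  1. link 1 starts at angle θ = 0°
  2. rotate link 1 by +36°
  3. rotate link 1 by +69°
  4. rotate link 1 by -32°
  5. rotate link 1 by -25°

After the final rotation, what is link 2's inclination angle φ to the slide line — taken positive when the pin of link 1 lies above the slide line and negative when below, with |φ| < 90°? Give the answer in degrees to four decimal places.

geometry: r = 40 mm, L = 284 mm, e = 8 mm; θ starts at 0°
rotate link 1 by +36°: θ ← 0° +36° = 36°
rotate link 1 by +69°: θ ← 36° +69° = 105°
rotate link 1 by -32°: θ ← 105° -32° = 73°
rotate link 1 by -25°: θ ← 73° -25° = 48°
h = r sin θ − e = 29.725793 − 8 = 21.725793
sin φ = h / L = 21.725793 / 284 = 0.07649927
φ = arcsin(0.07649927) = 4.387372°

4.3874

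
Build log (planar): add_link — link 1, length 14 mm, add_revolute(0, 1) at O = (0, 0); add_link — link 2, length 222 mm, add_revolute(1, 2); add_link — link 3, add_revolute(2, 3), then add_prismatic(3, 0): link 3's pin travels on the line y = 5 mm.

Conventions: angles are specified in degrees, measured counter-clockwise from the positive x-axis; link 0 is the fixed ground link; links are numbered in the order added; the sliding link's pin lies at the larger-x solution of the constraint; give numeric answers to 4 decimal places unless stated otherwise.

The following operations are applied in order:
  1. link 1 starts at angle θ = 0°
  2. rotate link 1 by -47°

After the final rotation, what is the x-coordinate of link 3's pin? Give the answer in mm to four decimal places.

geometry: r = 14 mm, L = 222 mm, e = 5 mm; θ starts at 0°
rotate link 1 by -47°: θ ← 0° -47° = -47°
crank pin P = (r cos θ, r sin θ) = (9.547977, -10.238952)
h = r sin θ − e = -10.238952 − 5 = -15.238952
x = r cos θ + √(L² − h²) = 9.547977 + 221.476352 = 231.024329

231.0243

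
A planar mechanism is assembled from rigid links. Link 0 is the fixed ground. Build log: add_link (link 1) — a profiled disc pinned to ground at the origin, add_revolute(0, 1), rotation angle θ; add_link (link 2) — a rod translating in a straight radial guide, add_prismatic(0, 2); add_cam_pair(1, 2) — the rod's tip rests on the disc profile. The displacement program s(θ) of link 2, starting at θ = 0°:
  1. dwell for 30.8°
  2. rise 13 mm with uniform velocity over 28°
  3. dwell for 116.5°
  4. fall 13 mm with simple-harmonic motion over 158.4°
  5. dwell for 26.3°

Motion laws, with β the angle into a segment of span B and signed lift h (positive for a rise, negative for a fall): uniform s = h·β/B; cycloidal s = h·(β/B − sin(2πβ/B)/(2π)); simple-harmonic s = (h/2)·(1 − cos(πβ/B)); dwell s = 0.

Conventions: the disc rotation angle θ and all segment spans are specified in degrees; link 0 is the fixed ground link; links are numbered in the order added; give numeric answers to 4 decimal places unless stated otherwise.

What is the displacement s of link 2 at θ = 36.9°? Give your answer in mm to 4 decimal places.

seg 1 [0°–30.8°] dwell: s stays 0.0000
seg 2 [30.8°–58.8°] uniform, h=13: θ=36.9° here. β=6.1, B=28. 13·6.1/28 = 2.8321 → s = 2.8321

2.8321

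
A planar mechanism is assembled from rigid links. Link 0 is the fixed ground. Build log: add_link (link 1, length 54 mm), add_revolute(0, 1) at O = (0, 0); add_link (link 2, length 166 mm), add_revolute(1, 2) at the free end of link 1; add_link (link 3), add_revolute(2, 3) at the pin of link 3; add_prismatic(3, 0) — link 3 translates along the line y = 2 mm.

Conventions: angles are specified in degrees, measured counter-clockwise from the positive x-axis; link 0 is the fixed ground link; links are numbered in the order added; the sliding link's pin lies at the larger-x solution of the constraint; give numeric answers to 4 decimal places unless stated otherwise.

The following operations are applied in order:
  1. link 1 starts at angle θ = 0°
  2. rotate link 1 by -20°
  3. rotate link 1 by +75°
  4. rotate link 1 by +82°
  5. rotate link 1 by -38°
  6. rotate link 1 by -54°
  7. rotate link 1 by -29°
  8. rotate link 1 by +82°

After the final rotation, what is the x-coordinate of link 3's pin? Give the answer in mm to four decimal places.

geometry: r = 54 mm, L = 166 mm, e = 2 mm; θ starts at 0°
rotate link 1 by -20°: θ ← 0° -20° = -20°
rotate link 1 by +75°: θ ← -20° +75° = 55°
rotate link 1 by +82°: θ ← 55° +82° = 137°
rotate link 1 by -38°: θ ← 137° -38° = 99°
rotate link 1 by -54°: θ ← 99° -54° = 45°
rotate link 1 by -29°: θ ← 45° -29° = 16°
rotate link 1 by +82°: θ ← 16° +82° = 98°
crank pin P = (r cos θ, r sin θ) = (-7.515347, 53.474476)
h = r sin θ − e = 53.474476 − 2 = 51.474476
x = r cos θ + √(L² − h²) = -7.515347 + 157.817548 = 150.302200

150.3022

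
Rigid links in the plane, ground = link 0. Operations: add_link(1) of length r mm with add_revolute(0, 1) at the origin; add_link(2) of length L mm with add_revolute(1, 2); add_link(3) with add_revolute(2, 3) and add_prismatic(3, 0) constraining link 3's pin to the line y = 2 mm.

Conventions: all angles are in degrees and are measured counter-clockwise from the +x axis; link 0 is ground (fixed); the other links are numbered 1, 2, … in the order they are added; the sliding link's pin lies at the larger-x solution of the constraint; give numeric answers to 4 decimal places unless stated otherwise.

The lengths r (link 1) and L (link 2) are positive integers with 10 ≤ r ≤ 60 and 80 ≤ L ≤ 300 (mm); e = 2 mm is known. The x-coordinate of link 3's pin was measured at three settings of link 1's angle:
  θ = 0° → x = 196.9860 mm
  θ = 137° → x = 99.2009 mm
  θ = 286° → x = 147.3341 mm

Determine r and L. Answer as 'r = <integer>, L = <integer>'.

constraint per measurement: (x − r cos θ)² + (r sin θ − e)² = L²
subtracting the θ₁ and θ₂ equations cancels the r² and L² terms:
r = (x₁² − x₂²) / (2[(x₁cos θ₁ + e sin θ₁) − (x₂cos θ₂ + e sin θ₂)]) = 54.0000 → r = 54
L² = (x₁ − r cos θ₁)² + (r sin θ₁ − e)² = 20448.9962 → L = 143.0000 → L = 143
check at θ₃=286°: x = 147.3341 (printed 147.3341) ✓

r = 54, L = 143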